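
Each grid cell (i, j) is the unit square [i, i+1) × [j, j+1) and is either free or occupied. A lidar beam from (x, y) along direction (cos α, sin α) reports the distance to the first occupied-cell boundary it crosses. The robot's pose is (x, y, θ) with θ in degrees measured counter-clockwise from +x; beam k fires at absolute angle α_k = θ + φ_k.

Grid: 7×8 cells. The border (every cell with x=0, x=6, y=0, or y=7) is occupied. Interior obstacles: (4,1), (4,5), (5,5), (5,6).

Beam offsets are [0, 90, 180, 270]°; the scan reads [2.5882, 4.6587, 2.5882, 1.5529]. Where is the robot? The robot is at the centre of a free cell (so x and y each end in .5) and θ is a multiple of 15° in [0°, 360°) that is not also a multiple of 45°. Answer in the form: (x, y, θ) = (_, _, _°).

The pose lattice has 26·16 = 416 candidates. Test each by forward raycasting.
  (3.5, 6.5, 345°): beam 1 = 1.5529 ≠ 2.5882 ✗
  (2.5, 5.5, 210°): beam 1 = 1.7321 ≠ 2.5882 ✗
  (5.5, 3.5, 165°): beam 1 = 4.6587 ≠ 2.5882 ✗
  …
  (3.5, 2.5, 15°): r_1=2.5882, r_2=4.6587, r_3=2.5882, r_4=1.5529 — all match ✓
Unique over the lattice → pose = (3.5, 2.5, 15°).

(x, y, θ) = (3.5, 2.5, 15°)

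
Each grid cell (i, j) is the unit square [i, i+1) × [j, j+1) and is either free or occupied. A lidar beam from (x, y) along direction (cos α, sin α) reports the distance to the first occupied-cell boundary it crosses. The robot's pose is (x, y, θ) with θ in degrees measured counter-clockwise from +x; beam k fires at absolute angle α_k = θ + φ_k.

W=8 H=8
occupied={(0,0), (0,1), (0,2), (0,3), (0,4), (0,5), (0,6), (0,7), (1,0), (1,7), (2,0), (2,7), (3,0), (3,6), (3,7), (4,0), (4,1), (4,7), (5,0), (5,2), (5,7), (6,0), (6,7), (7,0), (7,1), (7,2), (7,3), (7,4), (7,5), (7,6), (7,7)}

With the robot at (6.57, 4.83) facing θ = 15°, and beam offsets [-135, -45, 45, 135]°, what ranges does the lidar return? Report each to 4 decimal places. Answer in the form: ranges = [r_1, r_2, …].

beam 1: φ=-135°, α=240°
  dir = (cos 240°, sin 240°) = (-0.5000, -0.8660); from cell (6,4)
  next x-line at t=1.1400, next y-line at t=0.9584; Δt_x=2.0000, Δt_y=1.1547
    y: enter (6,3) at t=0.9584
    x: enter (5,3) at t=1.1400
    y: enter (5,2) at t=2.1131 ← occupied
  → r_1 = 2.1131
beam 2: φ=-45°, α=330°
  dir = (cos 330°, sin 330°) = (0.8660, -0.5000); from cell (6,4)
  next x-line at t=0.4965, next y-line at t=1.6600; Δt_x=1.1547, Δt_y=2.0000
    x: enter (7,4) at t=0.4965 ← occupied
  → r_2 = 0.4965
beam 3: φ=45°, α=60°
  dir = (cos 60°, sin 60°) = (0.5000, 0.8660); from cell (6,4)
  next x-line at t=0.8600, next y-line at t=0.1963; Δt_x=2.0000, Δt_y=1.1547
    y: enter (6,5) at t=0.1963
    x: enter (7,5) at t=0.8600 ← occupied
  → r_3 = 0.8600
beam 4: φ=135°, α=150°
  dir = (cos 150°, sin 150°) = (-0.8660, 0.5000); from cell (6,4)
  next x-line at t=0.6582, next y-line at t=0.3400; Δt_x=1.1547, Δt_y=2.0000
    y: enter (6,5) at t=0.3400
    x: enter (5,5) at t=0.6582
    x: enter (4,5) at t=1.8129
    y: enter (4,6) at t=2.3400
    x: enter (3,6) at t=2.9676 ← occupied
  → r_4 = 2.9676

ranges = [2.1131, 0.4965, 0.8600, 2.9676]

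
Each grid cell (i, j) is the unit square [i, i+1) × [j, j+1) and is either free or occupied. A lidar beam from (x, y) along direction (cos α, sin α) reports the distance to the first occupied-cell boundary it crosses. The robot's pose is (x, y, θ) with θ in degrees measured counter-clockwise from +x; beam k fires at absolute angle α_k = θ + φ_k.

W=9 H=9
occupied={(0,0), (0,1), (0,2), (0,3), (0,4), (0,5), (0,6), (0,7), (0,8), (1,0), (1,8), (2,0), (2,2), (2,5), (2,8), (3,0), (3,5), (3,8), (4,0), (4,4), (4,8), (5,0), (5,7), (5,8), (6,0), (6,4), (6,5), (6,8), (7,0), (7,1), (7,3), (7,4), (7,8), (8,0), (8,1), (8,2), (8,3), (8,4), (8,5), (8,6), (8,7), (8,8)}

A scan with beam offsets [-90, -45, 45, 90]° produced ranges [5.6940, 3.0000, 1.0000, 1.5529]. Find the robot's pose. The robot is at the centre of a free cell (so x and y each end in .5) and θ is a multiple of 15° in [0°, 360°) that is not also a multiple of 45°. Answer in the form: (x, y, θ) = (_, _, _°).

(x, y, θ) = (6.5, 2.5, 255°)

Enumerate (i+0.5, j+0.5, θ) over the 39 free cells and 16 admissible headings. For each, cast all 4 beams and compare to the given ranges.
  (5.5, 5.5, 240°): beam 1 = 5.0000 ≠ 5.6940 ✗
  (1.5, 5.5, 30°): beam 1 = 2.8868 ≠ 5.6940 ✗
  (4.5, 3.5, 120°): beam 1 = 1.7321 ≠ 5.6940 ✗
  (4.5, 5.5, 105°): beam 1 = 1.5529 ≠ 5.6940 ✗
  …
  (6.5, 2.5, 255°): r_1=5.6940, r_2=3.0000, r_3=1.0000, r_4=1.5529 — all match ✓
No second candidate reproduces the full scan.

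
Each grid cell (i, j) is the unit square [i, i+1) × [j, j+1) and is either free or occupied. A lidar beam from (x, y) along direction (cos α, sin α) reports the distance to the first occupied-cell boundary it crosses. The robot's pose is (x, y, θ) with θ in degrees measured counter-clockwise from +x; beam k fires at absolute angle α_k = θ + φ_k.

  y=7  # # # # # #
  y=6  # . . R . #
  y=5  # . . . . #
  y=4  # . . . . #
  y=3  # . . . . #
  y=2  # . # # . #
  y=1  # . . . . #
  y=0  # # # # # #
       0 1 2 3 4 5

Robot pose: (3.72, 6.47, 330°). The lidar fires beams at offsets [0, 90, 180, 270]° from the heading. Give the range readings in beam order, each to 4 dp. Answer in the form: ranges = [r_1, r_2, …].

beam 1: φ=0°, α=330°
  cosα=0.8660 sinα=-0.5000 | (3,6) | tMaxX 0.3233 tMaxY 0.9400 | tΔX 1.1547 tΔY 2.0000
    t=0.3233 [x] (4,6)
    t=0.9400 [y] (4,5)
    t=1.4780 [x] (5,5) — stop
  → r_1 = 1.4780
beam 2: φ=90°, α=60°
  cosα=0.5000 sinα=0.8660 | (3,6) | tMaxX 0.5600 tMaxY 0.6120 | tΔX 2.0000 tΔY 1.1547
    t=0.5600 [x] (4,6)
    t=0.6120 [y] (4,7) — stop
  → r_2 = 0.6120
beam 3: φ=180°, α=150°
  cosα=-0.8660 sinα=0.5000 | (3,6) | tMaxX 0.8314 tMaxY 1.0600 | tΔX 1.1547 tΔY 2.0000
    t=0.8314 [x] (2,6)
    t=1.0600 [y] (2,7) — stop
  → r_3 = 1.0600
beam 4: φ=270°, α=240°
  cosα=-0.5000 sinα=-0.8660 | (3,6) | tMaxX 1.4400 tMaxY 0.5427 | tΔX 2.0000 tΔY 1.1547
    t=0.5427 [y] (3,5)
    t=1.4400 [x] (2,5)
    t=1.6974 [y] (2,4)
    t=2.8521 [y] (2,3)
    t=3.4400 [x] (1,3)
    t=4.0068 [y] (1,2)
    t=5.1615 [y] (1,1)
    t=5.4400 [x] (0,1) — stop
  → r_4 = 5.4400

ranges = [1.4780, 0.6120, 1.0600, 5.4400]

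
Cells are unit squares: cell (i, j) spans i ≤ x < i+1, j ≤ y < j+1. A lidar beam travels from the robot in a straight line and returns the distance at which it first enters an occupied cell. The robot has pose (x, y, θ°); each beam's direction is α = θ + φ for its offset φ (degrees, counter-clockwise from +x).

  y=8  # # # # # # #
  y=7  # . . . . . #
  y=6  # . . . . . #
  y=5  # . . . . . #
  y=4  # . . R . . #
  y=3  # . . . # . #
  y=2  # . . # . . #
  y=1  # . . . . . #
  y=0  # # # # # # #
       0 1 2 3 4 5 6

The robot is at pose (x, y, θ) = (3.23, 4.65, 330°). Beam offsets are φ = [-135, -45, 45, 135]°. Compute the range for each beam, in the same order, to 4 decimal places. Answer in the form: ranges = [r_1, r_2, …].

ranges = [2.3087, 1.7082, 2.8677, 3.4682]

beam 1: φ=-135°, α=195°
  dir = (cos 195°, sin 195°) = (-0.9659, -0.2588); from cell (3,4)
  next x-line at t=0.2381, next y-line at t=2.5114; Δt_x=1.0353, Δt_y=3.8637
    x: enter (2,4) at t=0.2381
    x: enter (1,4) at t=1.2734
    x: enter (0,4) at t=2.3087 ← occupied
  → r_1 = 2.3087
beam 2: φ=-45°, α=285°
  dir = (cos 285°, sin 285°) = (0.2588, -0.9659); from cell (3,4)
  next x-line at t=2.9751, next y-line at t=0.6729; Δt_x=3.8637, Δt_y=1.0353
    y: enter (3,3) at t=0.6729
    y: enter (3,2) at t=1.7082 ← occupied
  → r_2 = 1.7082
beam 3: φ=45°, α=15°
  dir = (cos 15°, sin 15°) = (0.9659, 0.2588); from cell (3,4)
  next x-line at t=0.7972, next y-line at t=1.3523; Δt_x=1.0353, Δt_y=3.8637
    x: enter (4,4) at t=0.7972
    y: enter (4,5) at t=1.3523
    x: enter (5,5) at t=1.8324
    x: enter (6,5) at t=2.8677 ← occupied
  → r_3 = 2.8677
beam 4: φ=135°, α=105°
  dir = (cos 105°, sin 105°) = (-0.2588, 0.9659); from cell (3,4)
  next x-line at t=0.8887, next y-line at t=0.3623; Δt_x=3.8637, Δt_y=1.0353
    y: enter (3,5) at t=0.3623
    x: enter (2,5) at t=0.8887
    y: enter (2,6) at t=1.3976
    y: enter (2,7) at t=2.4329
    y: enter (2,8) at t=3.4682 ← occupied
  → r_4 = 3.4682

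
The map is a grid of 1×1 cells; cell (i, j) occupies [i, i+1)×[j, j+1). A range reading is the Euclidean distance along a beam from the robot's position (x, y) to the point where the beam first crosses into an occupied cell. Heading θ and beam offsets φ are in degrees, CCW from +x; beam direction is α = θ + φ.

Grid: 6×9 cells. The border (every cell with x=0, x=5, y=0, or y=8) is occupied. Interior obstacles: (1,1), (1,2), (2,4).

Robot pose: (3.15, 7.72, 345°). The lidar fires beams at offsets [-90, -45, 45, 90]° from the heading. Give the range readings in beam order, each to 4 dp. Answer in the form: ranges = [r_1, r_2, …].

beam 1: φ=-90°, α=255°
  cosα=-0.2588 sinα=-0.9659 | (3,7) | tMaxX 0.5796 tMaxY 0.7454 | tΔX 3.8637 tΔY 1.0353
    t=0.5796 [x] (2,7)
    t=0.7454 [y] (2,6)
    t=1.7807 [y] (2,5)
    t=2.8160 [y] (2,4) — stop
  → r_1 = 2.8160
beam 2: φ=-45°, α=300°
  cosα=0.5000 sinα=-0.8660 | (3,7) | tMaxX 1.7000 tMaxY 0.8314 | tΔX 2.0000 tΔY 1.1547
    t=0.8314 [y] (3,6)
    t=1.7000 [x] (4,6)
    t=1.9861 [y] (4,5)
    t=3.1408 [y] (4,4)
    t=3.7000 [x] (5,4) — stop
  → r_2 = 3.7000
beam 3: φ=45°, α=30°
  cosα=0.8660 sinα=0.5000 | (3,7) | tMaxX 0.9815 tMaxY 0.5600 | tΔX 1.1547 tΔY 2.0000
    t=0.5600 [y] (3,8) — stop
  → r_3 = 0.5600
beam 4: φ=90°, α=75°
  cosα=0.2588 sinα=0.9659 | (3,7) | tMaxX 3.2841 tMaxY 0.2899 | tΔX 3.8637 tΔY 1.0353
    t=0.2899 [y] (3,8) — stop
  → r_4 = 0.2899

ranges = [2.8160, 3.7000, 0.5600, 0.2899]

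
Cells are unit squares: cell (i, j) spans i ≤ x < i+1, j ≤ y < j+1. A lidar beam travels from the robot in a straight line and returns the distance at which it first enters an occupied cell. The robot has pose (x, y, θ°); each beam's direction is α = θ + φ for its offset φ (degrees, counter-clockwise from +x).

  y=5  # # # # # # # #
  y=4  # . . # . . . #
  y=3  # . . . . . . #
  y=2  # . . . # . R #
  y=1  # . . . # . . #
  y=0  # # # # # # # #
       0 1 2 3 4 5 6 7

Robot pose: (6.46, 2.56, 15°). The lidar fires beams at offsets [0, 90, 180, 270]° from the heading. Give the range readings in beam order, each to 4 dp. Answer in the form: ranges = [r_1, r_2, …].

ranges = [0.5590, 2.5261, 1.5115, 1.6150]

beam 1: φ=0°, α=15°
  cosα=0.9659 sinα=0.2588 | (6,2) | tMaxX 0.5590 tMaxY 1.7000 | tΔX 1.0353 tΔY 3.8637
    t=0.5590 [x] (7,2) — stop
  → r_1 = 0.5590
beam 2: φ=90°, α=105°
  cosα=-0.2588 sinα=0.9659 | (6,2) | tMaxX 1.7773 tMaxY 0.4555 | tΔX 3.8637 tΔY 1.0353
    t=0.4555 [y] (6,3)
    t=1.4908 [y] (6,4)
    t=1.7773 [x] (5,4)
    t=2.5261 [y] (5,5) — stop
  → r_2 = 2.5261
beam 3: φ=180°, α=195°
  cosα=-0.9659 sinα=-0.2588 | (6,2) | tMaxX 0.4762 tMaxY 2.1637 | tΔX 1.0353 tΔY 3.8637
    t=0.4762 [x] (5,2)
    t=1.5115 [x] (4,2) — stop
  → r_3 = 1.5115
beam 4: φ=270°, α=285°
  cosα=0.2588 sinα=-0.9659 | (6,2) | tMaxX 2.0864 tMaxY 0.5798 | tΔX 3.8637 tΔY 1.0353
    t=0.5798 [y] (6,1)
    t=1.6150 [y] (6,0) — stop
  → r_4 = 1.6150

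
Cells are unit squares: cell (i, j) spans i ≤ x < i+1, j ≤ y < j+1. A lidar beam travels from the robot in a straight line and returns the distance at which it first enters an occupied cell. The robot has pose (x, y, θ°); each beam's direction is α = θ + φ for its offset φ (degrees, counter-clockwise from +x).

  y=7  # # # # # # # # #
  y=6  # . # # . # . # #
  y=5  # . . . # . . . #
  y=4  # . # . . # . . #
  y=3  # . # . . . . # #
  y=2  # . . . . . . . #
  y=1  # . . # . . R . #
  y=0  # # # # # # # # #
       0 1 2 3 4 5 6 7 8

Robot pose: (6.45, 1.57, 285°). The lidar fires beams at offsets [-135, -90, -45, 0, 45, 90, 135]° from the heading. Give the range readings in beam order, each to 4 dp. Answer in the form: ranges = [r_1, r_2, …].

ranges = [3.9837, 2.2023, 0.6582, 0.5901, 1.1400, 1.6047, 1.6512]

beam 1: φ=-135°, α=150°
  cosα=-0.8660 sinα=0.5000 | (6,1) | tMaxX 0.5196 tMaxY 0.8600 | tΔX 1.1547 tΔY 2.0000
    t=0.5196 [x] (5,1)
    t=0.8600 [y] (5,2)
    t=1.6743 [x] (4,2)
    t=2.8290 [x] (3,2)
    t=2.8600 [y] (3,3)
    t=3.9837 [x] (2,3) — stop
  → r_1 = 3.9837
beam 2: φ=-90°, α=195°
  cosα=-0.9659 sinα=-0.2588 | (6,1) | tMaxX 0.4659 tMaxY 2.2023 | tΔX 1.0353 tΔY 3.8637
    t=0.4659 [x] (5,1)
    t=1.5012 [x] (4,1)
    t=2.2023 [y] (4,0) — stop
  → r_2 = 2.2023
beam 3: φ=-45°, α=240°
  cosα=-0.5000 sinα=-0.8660 | (6,1) | tMaxX 0.9000 tMaxY 0.6582 | tΔX 2.0000 tΔY 1.1547
    t=0.6582 [y] (6,0) — stop
  → r_3 = 0.6582
beam 4: φ=0°, α=285°
  cosα=0.2588 sinα=-0.9659 | (6,1) | tMaxX 2.1250 tMaxY 0.5901 | tΔX 3.8637 tΔY 1.0353
    t=0.5901 [y] (6,0) — stop
  → r_4 = 0.5901
beam 5: φ=45°, α=330°
  cosα=0.8660 sinα=-0.5000 | (6,1) | tMaxX 0.6351 tMaxY 1.1400 | tΔX 1.1547 tΔY 2.0000
    t=0.6351 [x] (7,1)
    t=1.1400 [y] (7,0) — stop
  → r_5 = 1.1400
beam 6: φ=90°, α=15°
  cosα=0.9659 sinα=0.2588 | (6,1) | tMaxX 0.5694 tMaxY 1.6614 | tΔX 1.0353 tΔY 3.8637
    t=0.5694 [x] (7,1)
    t=1.6047 [x] (8,1) — stop
  → r_6 = 1.6047
beam 7: φ=135°, α=60°
  cosα=0.5000 sinα=0.8660 | (6,1) | tMaxX 1.1000 tMaxY 0.4965 | tΔX 2.0000 tΔY 1.1547
    t=0.4965 [y] (6,2)
    t=1.1000 [x] (7,2)
    t=1.6512 [y] (7,3) — stop
  → r_7 = 1.6512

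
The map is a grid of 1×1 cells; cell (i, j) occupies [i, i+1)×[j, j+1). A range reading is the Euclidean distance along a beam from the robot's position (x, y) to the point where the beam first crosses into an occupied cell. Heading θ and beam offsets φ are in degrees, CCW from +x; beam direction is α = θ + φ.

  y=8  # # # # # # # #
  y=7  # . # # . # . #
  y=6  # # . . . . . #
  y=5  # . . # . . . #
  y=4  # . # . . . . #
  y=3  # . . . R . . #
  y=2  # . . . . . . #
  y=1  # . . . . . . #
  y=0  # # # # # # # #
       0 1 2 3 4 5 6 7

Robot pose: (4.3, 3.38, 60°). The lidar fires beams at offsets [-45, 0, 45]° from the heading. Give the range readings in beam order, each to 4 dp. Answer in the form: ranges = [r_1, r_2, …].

beam 1: φ=-45°, α=15°
  dir = (cos 15°, sin 15°) = (0.9659, 0.2588); from cell (4,3)
  next x-line at t=0.7247, next y-line at t=2.3955; Δt_x=1.0353, Δt_y=3.8637
    x: enter (5,3) at t=0.7247
    x: enter (6,3) at t=1.7600
    y: enter (6,4) at t=2.3955
    x: enter (7,4) at t=2.7952 ← occupied
  → r_1 = 2.7952
beam 2: φ=0°, α=60°
  dir = (cos 60°, sin 60°) = (0.5000, 0.8660); from cell (4,3)
  next x-line at t=1.4000, next y-line at t=0.7159; Δt_x=2.0000, Δt_y=1.1547
    y: enter (4,4) at t=0.7159
    x: enter (5,4) at t=1.4000
    y: enter (5,5) at t=1.8706
    y: enter (5,6) at t=3.0253
    x: enter (6,6) at t=3.4000
    y: enter (6,7) at t=4.1800
    y: enter (6,8) at t=5.3347 ← occupied
  → r_2 = 5.3347
beam 3: φ=45°, α=105°
  dir = (cos 105°, sin 105°) = (-0.2588, 0.9659); from cell (4,3)
  next x-line at t=1.1591, next y-line at t=0.6419; Δt_x=3.8637, Δt_y=1.0353
    y: enter (4,4) at t=0.6419
    x: enter (3,4) at t=1.1591
    y: enter (3,5) at t=1.6771 ← occupied
  → r_3 = 1.6771

ranges = [2.7952, 5.3347, 1.6771]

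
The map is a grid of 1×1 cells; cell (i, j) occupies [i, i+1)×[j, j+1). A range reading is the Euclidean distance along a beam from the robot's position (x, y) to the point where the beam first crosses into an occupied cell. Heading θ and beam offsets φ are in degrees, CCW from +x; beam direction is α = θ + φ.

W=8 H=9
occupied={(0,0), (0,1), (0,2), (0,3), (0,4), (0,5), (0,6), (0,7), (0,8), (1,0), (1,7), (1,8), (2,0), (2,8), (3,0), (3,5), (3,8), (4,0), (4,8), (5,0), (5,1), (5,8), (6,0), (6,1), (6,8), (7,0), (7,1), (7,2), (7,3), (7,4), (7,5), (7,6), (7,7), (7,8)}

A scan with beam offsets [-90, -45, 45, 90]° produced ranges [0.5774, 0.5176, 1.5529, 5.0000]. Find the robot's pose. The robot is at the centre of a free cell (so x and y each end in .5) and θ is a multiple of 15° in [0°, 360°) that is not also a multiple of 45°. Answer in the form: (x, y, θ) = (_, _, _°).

Candidates: 38 free-cell centres × 16 headings = 608 poses. Raycast each; keep the one whose scan matches to 4 dp.
  (5.5, 4.5, 195°): beam 1 = 3.6235 ≠ 0.5774 ✗
  (6.5, 3.5, 120°): beam 2 = 1.9319 ≠ 0.5176 ✗
  (3.5, 3.5, 300°): beam 1 = 2.8868 ≠ 0.5774 ✗
  …
  (3.5, 7.5, 150°): r_1=0.5774, r_2=0.5176, r_3=1.5529, r_4=5.0000 — all match ✓
Unique over the lattice → pose = (3.5, 7.5, 150°).

(x, y, θ) = (3.5, 7.5, 150°)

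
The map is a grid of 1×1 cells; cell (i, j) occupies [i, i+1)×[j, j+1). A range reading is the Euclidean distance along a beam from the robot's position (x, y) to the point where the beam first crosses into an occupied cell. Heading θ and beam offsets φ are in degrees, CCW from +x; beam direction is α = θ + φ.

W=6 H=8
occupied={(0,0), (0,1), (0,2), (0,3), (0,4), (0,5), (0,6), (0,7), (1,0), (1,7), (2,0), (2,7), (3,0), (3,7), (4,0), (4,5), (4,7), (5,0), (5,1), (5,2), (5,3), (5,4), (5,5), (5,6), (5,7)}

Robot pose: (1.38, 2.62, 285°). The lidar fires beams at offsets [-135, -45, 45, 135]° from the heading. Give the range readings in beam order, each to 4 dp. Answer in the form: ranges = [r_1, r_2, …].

ranges = [0.4388, 0.7600, 3.2400, 5.0576]

beam 1: φ=-135°, α=150°
  dir = (cos 150°, sin 150°) = (-0.8660, 0.5000); from cell (1,2)
  next x-line at t=0.4388, next y-line at t=0.7600; Δt_x=1.1547, Δt_y=2.0000
    x: enter (0,2) at t=0.4388 ← occupied
  → r_1 = 0.4388
beam 2: φ=-45°, α=240°
  dir = (cos 240°, sin 240°) = (-0.5000, -0.8660); from cell (1,2)
  next x-line at t=0.7600, next y-line at t=0.7159; Δt_x=2.0000, Δt_y=1.1547
    y: enter (1,1) at t=0.7159
    x: enter (0,1) at t=0.7600 ← occupied
  → r_2 = 0.7600
beam 3: φ=45°, α=330°
  dir = (cos 330°, sin 330°) = (0.8660, -0.5000); from cell (1,2)
  next x-line at t=0.7159, next y-line at t=1.2400; Δt_x=1.1547, Δt_y=2.0000
    x: enter (2,2) at t=0.7159
    y: enter (2,1) at t=1.2400
    x: enter (3,1) at t=1.8706
    x: enter (4,1) at t=3.0253
    y: enter (4,0) at t=3.2400 ← occupied
  → r_3 = 3.2400
beam 4: φ=135°, α=60°
  dir = (cos 60°, sin 60°) = (0.5000, 0.8660); from cell (1,2)
  next x-line at t=1.2400, next y-line at t=0.4388; Δt_x=2.0000, Δt_y=1.1547
    y: enter (1,3) at t=0.4388
    x: enter (2,3) at t=1.2400
    y: enter (2,4) at t=1.5935
    y: enter (2,5) at t=2.7482
    x: enter (3,5) at t=3.2400
    y: enter (3,6) at t=3.9029
    y: enter (3,7) at t=5.0576 ← occupied
  → r_4 = 5.0576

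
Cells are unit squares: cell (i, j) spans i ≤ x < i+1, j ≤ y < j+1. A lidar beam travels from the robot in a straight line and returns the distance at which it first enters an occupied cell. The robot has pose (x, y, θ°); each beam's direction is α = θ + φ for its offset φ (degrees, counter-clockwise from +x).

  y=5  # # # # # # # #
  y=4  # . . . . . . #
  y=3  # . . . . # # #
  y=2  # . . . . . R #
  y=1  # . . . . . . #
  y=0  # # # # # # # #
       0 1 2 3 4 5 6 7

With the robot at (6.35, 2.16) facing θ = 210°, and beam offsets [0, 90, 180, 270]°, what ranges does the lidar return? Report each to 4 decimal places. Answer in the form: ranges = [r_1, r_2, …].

ranges = [2.3200, 1.3000, 0.7506, 0.9699]

beam 1: φ=0°, α=210°
  direction (-0.8660, -0.5000); cell (6,2); t to first gridline: x 0.4041, y 0.3200 (then +1.1547 / +2.0000)
    (6,1) via y @ 0.3200
    (5,1) via x @ 0.4041
    (4,1) via x @ 1.5588
    (4,0) via y @ 2.3200  # hit
  → r_1 = 2.3200
beam 2: φ=90°, α=300°
  direction (0.5000, -0.8660); cell (6,2); t to first gridline: x 1.3000, y 0.1848 (then +2.0000 / +1.1547)
    (6,1) via y @ 0.1848
    (7,1) via x @ 1.3000  # hit
  → r_2 = 1.3000
beam 3: φ=180°, α=30°
  direction (0.8660, 0.5000); cell (6,2); t to first gridline: x 0.7506, y 1.6800 (then +1.1547 / +2.0000)
    (7,2) via x @ 0.7506  # hit
  → r_3 = 0.7506
beam 4: φ=270°, α=120°
  direction (-0.5000, 0.8660); cell (6,2); t to first gridline: x 0.7000, y 0.9699 (then +2.0000 / +1.1547)
    (5,2) via x @ 0.7000
    (5,3) via y @ 0.9699  # hit
  → r_4 = 0.9699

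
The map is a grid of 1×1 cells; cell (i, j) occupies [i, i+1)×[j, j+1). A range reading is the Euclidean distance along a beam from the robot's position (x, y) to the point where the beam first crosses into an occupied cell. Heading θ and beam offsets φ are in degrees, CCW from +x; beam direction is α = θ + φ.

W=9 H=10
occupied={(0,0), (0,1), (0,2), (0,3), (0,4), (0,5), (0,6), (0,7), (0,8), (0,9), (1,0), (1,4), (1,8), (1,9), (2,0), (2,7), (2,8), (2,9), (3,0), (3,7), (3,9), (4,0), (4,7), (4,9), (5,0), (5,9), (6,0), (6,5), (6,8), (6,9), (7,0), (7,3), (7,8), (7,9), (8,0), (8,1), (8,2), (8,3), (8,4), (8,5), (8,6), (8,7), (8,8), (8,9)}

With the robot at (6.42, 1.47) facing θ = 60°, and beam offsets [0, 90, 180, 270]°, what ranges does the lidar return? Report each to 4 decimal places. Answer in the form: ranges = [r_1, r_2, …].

beam 1: φ=0°, α=60°
  dir = (cos 60°, sin 60°) = (0.5000, 0.8660); from cell (6,1)
  next x-line at t=1.1600, next y-line at t=0.6120; Δt_x=2.0000, Δt_y=1.1547
    y: enter (6,2) at t=0.6120
    x: enter (7,2) at t=1.1600
    y: enter (7,3) at t=1.7667 ← occupied
  → r_1 = 1.7667
beam 2: φ=90°, α=150°
  dir = (cos 150°, sin 150°) = (-0.8660, 0.5000); from cell (6,1)
  next x-line at t=0.4850, next y-line at t=1.0600; Δt_x=1.1547, Δt_y=2.0000
    x: enter (5,1) at t=0.4850
    y: enter (5,2) at t=1.0600
    x: enter (4,2) at t=1.6397
    x: enter (3,2) at t=2.7944
    y: enter (3,3) at t=3.0600
    x: enter (2,3) at t=3.9491
    y: enter (2,4) at t=5.0600
    x: enter (1,4) at t=5.1038 ← occupied
  → r_2 = 5.1038
beam 3: φ=180°, α=240°
  dir = (cos 240°, sin 240°) = (-0.5000, -0.8660); from cell (6,1)
  next x-line at t=0.8400, next y-line at t=0.5427; Δt_x=2.0000, Δt_y=1.1547
    y: enter (6,0) at t=0.5427 ← occupied
  → r_3 = 0.5427
beam 4: φ=270°, α=330°
  dir = (cos 330°, sin 330°) = (0.8660, -0.5000); from cell (6,1)
  next x-line at t=0.6697, next y-line at t=0.9400; Δt_x=1.1547, Δt_y=2.0000
    x: enter (7,1) at t=0.6697
    y: enter (7,0) at t=0.9400 ← occupied
  → r_4 = 0.9400

ranges = [1.7667, 5.1038, 0.5427, 0.9400]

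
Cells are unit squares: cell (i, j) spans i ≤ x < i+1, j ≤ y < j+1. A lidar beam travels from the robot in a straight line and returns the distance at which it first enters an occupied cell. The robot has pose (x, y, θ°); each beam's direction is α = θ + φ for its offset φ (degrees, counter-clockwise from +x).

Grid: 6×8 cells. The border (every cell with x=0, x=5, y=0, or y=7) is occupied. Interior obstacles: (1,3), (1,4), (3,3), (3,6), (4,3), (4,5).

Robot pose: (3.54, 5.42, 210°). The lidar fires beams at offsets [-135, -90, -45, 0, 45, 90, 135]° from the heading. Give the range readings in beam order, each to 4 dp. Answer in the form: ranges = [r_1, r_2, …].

beam 1: φ=-135°, α=75°
  dir = (cos 75°, sin 75°) = (0.2588, 0.9659); from cell (3,5)
  next x-line at t=1.7773, next y-line at t=0.6005; Δt_x=3.8637, Δt_y=1.0353
    y: enter (3,6) at t=0.6005 ← occupied
  → r_1 = 0.6005
beam 2: φ=-90°, α=120°
  dir = (cos 120°, sin 120°) = (-0.5000, 0.8660); from cell (3,5)
  next x-line at t=1.0800, next y-line at t=0.6697; Δt_x=2.0000, Δt_y=1.1547
    y: enter (3,6) at t=0.6697 ← occupied
  → r_2 = 0.6697
beam 3: φ=-45°, α=165°
  dir = (cos 165°, sin 165°) = (-0.9659, 0.2588); from cell (3,5)
  next x-line at t=0.5590, next y-line at t=2.2409; Δt_x=1.0353, Δt_y=3.8637
    x: enter (2,5) at t=0.5590
    x: enter (1,5) at t=1.5943
    y: enter (1,6) at t=2.2409
    x: enter (0,6) at t=2.6296 ← occupied
  → r_3 = 2.6296
beam 4: φ=0°, α=210°
  dir = (cos 210°, sin 210°) = (-0.8660, -0.5000); from cell (3,5)
  next x-line at t=0.6235, next y-line at t=0.8400; Δt_x=1.1547, Δt_y=2.0000
    x: enter (2,5) at t=0.6235
    y: enter (2,4) at t=0.8400
    x: enter (1,4) at t=1.7782 ← occupied
  → r_4 = 1.7782
beam 5: φ=45°, α=255°
  dir = (cos 255°, sin 255°) = (-0.2588, -0.9659); from cell (3,5)
  next x-line at t=2.0864, next y-line at t=0.4348; Δt_x=3.8637, Δt_y=1.0353
    y: enter (3,4) at t=0.4348
    y: enter (3,3) at t=1.4701 ← occupied
  → r_5 = 1.4701
beam 6: φ=90°, α=300°
  dir = (cos 300°, sin 300°) = (0.5000, -0.8660); from cell (3,5)
  next x-line at t=0.9200, next y-line at t=0.4850; Δt_x=2.0000, Δt_y=1.1547
    y: enter (3,4) at t=0.4850
    x: enter (4,4) at t=0.9200
    y: enter (4,3) at t=1.6397 ← occupied
  → r_6 = 1.6397
beam 7: φ=135°, α=345°
  dir = (cos 345°, sin 345°) = (0.9659, -0.2588); from cell (3,5)
  next x-line at t=0.4762, next y-line at t=1.6228; Δt_x=1.0353, Δt_y=3.8637
    x: enter (4,5) at t=0.4762 ← occupied
  → r_7 = 0.4762

ranges = [0.6005, 0.6697, 2.6296, 1.7782, 1.4701, 1.6397, 0.4762]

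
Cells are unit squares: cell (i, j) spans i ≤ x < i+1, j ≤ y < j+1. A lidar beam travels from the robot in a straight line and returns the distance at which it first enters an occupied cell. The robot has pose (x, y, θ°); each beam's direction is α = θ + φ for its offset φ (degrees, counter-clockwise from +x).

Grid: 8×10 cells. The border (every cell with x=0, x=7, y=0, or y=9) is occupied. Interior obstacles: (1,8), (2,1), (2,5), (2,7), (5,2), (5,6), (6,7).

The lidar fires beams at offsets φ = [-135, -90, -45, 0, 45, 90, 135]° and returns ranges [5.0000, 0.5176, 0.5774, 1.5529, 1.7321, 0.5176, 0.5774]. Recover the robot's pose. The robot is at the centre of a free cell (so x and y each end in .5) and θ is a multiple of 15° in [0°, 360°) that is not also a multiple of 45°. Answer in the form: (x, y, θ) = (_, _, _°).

(x, y, θ) = (2.5, 6.5, 165°)

Candidates: 41 free-cell centres × 16 headings = 656 poses. Raycast each; keep the one whose scan matches to 4 dp.
  (1.5, 3.5, 120°): beam 1 = 3.6235 ≠ 5.0000 ✗
  (3.5, 1.5, 105°): beam 1 = 1.0000 ≠ 5.0000 ✗
  (3.5, 4.5, 30°): beam 1 = 2.5882 ≠ 5.0000 ✗
  (3.5, 7.5, 105°): beam 1 = 1.7321 ≠ 5.0000 ✗
  …
  (2.5, 6.5, 165°): r_1=5.0000, r_2=0.5176, r_3=0.5774, r_4=1.5529, r_5=1.7321, r_6=0.5176, r_7=0.5774 — all match ✓
Unique over the lattice → pose = (2.5, 6.5, 165°).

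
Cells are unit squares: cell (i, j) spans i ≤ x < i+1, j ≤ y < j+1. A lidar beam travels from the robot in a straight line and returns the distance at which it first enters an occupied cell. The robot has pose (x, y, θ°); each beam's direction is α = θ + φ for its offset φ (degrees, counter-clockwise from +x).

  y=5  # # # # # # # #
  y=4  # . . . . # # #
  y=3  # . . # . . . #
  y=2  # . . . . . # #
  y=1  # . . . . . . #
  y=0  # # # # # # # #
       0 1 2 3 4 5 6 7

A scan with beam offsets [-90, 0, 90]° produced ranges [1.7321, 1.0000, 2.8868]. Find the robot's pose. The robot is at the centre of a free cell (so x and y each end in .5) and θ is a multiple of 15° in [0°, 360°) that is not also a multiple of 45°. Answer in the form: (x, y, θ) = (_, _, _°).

(x, y, θ) = (2.5, 2.5, 30°)

Enumerate (i+0.5, j+0.5, θ) over the 20 free cells and 16 admissible headings. For each, cast all 3 beams and compare to the given ranges.
  (2.5, 1.5, 345°): beam 1 = 0.5176 ≠ 1.7321 ✗
  (3.5, 2.5, 105°): beam 1 = 3.6235 ≠ 1.7321 ✗
  (2.5, 3.5, 255°): beam 1 = 1.5529 ≠ 1.7321 ✗
  (2.5, 3.5, 345°): beam 1 = 2.5882 ≠ 1.7321 ✗
  …
  (2.5, 2.5, 30°): r_1=1.7321, r_2=1.0000, r_3=2.8868 — all match ✓
Unique over the lattice → pose = (2.5, 2.5, 30°).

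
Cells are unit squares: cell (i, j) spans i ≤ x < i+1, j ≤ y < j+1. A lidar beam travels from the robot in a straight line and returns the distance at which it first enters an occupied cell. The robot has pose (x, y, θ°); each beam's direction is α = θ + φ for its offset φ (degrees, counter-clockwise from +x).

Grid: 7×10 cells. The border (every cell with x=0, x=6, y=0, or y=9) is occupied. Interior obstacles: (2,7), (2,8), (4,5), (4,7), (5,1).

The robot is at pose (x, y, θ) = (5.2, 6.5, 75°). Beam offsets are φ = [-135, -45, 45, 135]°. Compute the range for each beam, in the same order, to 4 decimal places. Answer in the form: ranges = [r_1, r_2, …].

ranges = [1.6000, 0.9238, 0.5774, 1.0000]

beam 1: φ=-135°, α=300°
  dir = (cos 300°, sin 300°) = (0.5000, -0.8660); from cell (5,6)
  next x-line at t=1.6000, next y-line at t=0.5774; Δt_x=2.0000, Δt_y=1.1547
    y: enter (5,5) at t=0.5774
    x: enter (6,5) at t=1.6000 ← occupied
  → r_1 = 1.6000
beam 2: φ=-45°, α=30°
  dir = (cos 30°, sin 30°) = (0.8660, 0.5000); from cell (5,6)
  next x-line at t=0.9238, next y-line at t=1.0000; Δt_x=1.1547, Δt_y=2.0000
    x: enter (6,6) at t=0.9238 ← occupied
  → r_2 = 0.9238
beam 3: φ=45°, α=120°
  dir = (cos 120°, sin 120°) = (-0.5000, 0.8660); from cell (5,6)
  next x-line at t=0.4000, next y-line at t=0.5774; Δt_x=2.0000, Δt_y=1.1547
    x: enter (4,6) at t=0.4000
    y: enter (4,7) at t=0.5774 ← occupied
  → r_3 = 0.5774
beam 4: φ=135°, α=210°
  dir = (cos 210°, sin 210°) = (-0.8660, -0.5000); from cell (5,6)
  next x-line at t=0.2309, next y-line at t=1.0000; Δt_x=1.1547, Δt_y=2.0000
    x: enter (4,6) at t=0.2309
    y: enter (4,5) at t=1.0000 ← occupied
  → r_4 = 1.0000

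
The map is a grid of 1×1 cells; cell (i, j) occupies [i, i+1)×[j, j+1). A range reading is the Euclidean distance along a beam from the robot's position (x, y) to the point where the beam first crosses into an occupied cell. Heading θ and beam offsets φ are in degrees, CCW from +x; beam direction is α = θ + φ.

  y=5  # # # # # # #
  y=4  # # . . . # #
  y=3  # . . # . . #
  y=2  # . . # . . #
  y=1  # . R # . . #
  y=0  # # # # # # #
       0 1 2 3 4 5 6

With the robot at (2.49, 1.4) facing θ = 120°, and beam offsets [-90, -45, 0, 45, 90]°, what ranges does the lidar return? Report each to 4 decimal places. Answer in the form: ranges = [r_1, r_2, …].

ranges = [0.5889, 1.9705, 2.9800, 1.5426, 0.8000]

beam 1: φ=-90°, α=30°
  dir = (cos 30°, sin 30°) = (0.8660, 0.5000); from cell (2,1)
  next x-line at t=0.5889, next y-line at t=1.2000; Δt_x=1.1547, Δt_y=2.0000
    x: enter (3,1) at t=0.5889 ← occupied
  → r_1 = 0.5889
beam 2: φ=-45°, α=75°
  dir = (cos 75°, sin 75°) = (0.2588, 0.9659); from cell (2,1)
  next x-line at t=1.9705, next y-line at t=0.6212; Δt_x=3.8637, Δt_y=1.0353
    y: enter (2,2) at t=0.6212
    y: enter (2,3) at t=1.6564
    x: enter (3,3) at t=1.9705 ← occupied
  → r_2 = 1.9705
beam 3: φ=0°, α=120°
  dir = (cos 120°, sin 120°) = (-0.5000, 0.8660); from cell (2,1)
  next x-line at t=0.9800, next y-line at t=0.6928; Δt_x=2.0000, Δt_y=1.1547
    y: enter (2,2) at t=0.6928
    x: enter (1,2) at t=0.9800
    y: enter (1,3) at t=1.8475
    x: enter (0,3) at t=2.9800 ← occupied
  → r_3 = 2.9800
beam 4: φ=45°, α=165°
  dir = (cos 165°, sin 165°) = (-0.9659, 0.2588); from cell (2,1)
  next x-line at t=0.5073, next y-line at t=2.3182; Δt_x=1.0353, Δt_y=3.8637
    x: enter (1,1) at t=0.5073
    x: enter (0,1) at t=1.5426 ← occupied
  → r_4 = 1.5426
beam 5: φ=90°, α=210°
  dir = (cos 210°, sin 210°) = (-0.8660, -0.5000); from cell (2,1)
  next x-line at t=0.5658, next y-line at t=0.8000; Δt_x=1.1547, Δt_y=2.0000
    x: enter (1,1) at t=0.5658
    y: enter (1,0) at t=0.8000 ← occupied
  → r_5 = 0.8000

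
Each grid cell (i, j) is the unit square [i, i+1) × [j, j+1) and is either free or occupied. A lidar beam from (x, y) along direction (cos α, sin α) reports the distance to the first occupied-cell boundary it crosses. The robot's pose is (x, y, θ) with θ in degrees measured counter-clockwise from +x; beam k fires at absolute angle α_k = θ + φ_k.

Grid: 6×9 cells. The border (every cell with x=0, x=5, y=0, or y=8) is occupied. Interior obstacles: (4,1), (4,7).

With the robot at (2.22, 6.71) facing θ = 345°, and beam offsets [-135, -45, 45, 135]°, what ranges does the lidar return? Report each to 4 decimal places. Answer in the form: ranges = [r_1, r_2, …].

beam 1: φ=-135°, α=210°
  dir = (cos 210°, sin 210°) = (-0.8660, -0.5000); from cell (2,6)
  next x-line at t=0.2540, next y-line at t=1.4200; Δt_x=1.1547, Δt_y=2.0000
    x: enter (1,6) at t=0.2540
    x: enter (0,6) at t=1.4087 ← occupied
  → r_1 = 1.4087
beam 2: φ=-45°, α=300°
  dir = (cos 300°, sin 300°) = (0.5000, -0.8660); from cell (2,6)
  next x-line at t=1.5600, next y-line at t=0.8198; Δt_x=2.0000, Δt_y=1.1547
    y: enter (2,5) at t=0.8198
    x: enter (3,5) at t=1.5600
    y: enter (3,4) at t=1.9745
    y: enter (3,3) at t=3.1292
    x: enter (4,3) at t=3.5600
    y: enter (4,2) at t=4.2839
    y: enter (4,1) at t=5.4386 ← occupied
  → r_2 = 5.4386
beam 3: φ=45°, α=30°
  dir = (cos 30°, sin 30°) = (0.8660, 0.5000); from cell (2,6)
  next x-line at t=0.9007, next y-line at t=0.5800; Δt_x=1.1547, Δt_y=2.0000
    y: enter (2,7) at t=0.5800
    x: enter (3,7) at t=0.9007
    x: enter (4,7) at t=2.0554 ← occupied
  → r_3 = 2.0554
beam 4: φ=135°, α=120°
  dir = (cos 120°, sin 120°) = (-0.5000, 0.8660); from cell (2,6)
  next x-line at t=0.4400, next y-line at t=0.3349; Δt_x=2.0000, Δt_y=1.1547
    y: enter (2,7) at t=0.3349
    x: enter (1,7) at t=0.4400
    y: enter (1,8) at t=1.4896 ← occupied
  → r_4 = 1.4896

ranges = [1.4087, 5.4386, 2.0554, 1.4896]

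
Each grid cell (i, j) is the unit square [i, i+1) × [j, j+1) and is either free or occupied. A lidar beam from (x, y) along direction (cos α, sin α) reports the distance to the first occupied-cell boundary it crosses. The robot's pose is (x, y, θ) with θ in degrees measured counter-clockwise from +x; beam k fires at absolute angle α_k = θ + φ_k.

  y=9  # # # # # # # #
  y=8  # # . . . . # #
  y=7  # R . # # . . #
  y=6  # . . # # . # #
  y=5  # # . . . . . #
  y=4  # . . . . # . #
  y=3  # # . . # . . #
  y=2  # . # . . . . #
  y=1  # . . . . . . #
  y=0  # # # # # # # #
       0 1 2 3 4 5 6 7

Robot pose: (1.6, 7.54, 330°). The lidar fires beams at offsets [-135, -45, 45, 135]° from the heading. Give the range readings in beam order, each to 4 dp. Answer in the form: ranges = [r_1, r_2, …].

ranges = [0.6212, 4.7002, 1.4494, 0.4762]

beam 1: φ=-135°, α=195°
  direction (-0.9659, -0.2588); cell (1,7); t to first gridline: x 0.6212, y 2.0864 (then +1.0353 / +3.8637)
    (0,7) via x @ 0.6212  # hit
  → r_1 = 0.6212
beam 2: φ=-45°, α=285°
  direction (0.2588, -0.9659); cell (1,7); t to first gridline: x 1.5455, y 0.5590 (then +3.8637 / +1.0353)
    (1,6) via y @ 0.5590
    (2,6) via x @ 1.5455
    (2,5) via y @ 1.5943
    (2,4) via y @ 2.6296
    (2,3) via y @ 3.6649
    (2,2) via y @ 4.7002  # hit
  → r_2 = 4.7002
beam 3: φ=45°, α=15°
  direction (0.9659, 0.2588); cell (1,7); t to first gridline: x 0.4141, y 1.7773 (then +1.0353 / +3.8637)
    (2,7) via x @ 0.4141
    (3,7) via x @ 1.4494  # hit
  → r_3 = 1.4494
beam 4: φ=135°, α=105°
  direction (-0.2588, 0.9659); cell (1,7); t to first gridline: x 2.3182, y 0.4762 (then +3.8637 / +1.0353)
    (1,8) via y @ 0.4762  # hit
  → r_4 = 0.4762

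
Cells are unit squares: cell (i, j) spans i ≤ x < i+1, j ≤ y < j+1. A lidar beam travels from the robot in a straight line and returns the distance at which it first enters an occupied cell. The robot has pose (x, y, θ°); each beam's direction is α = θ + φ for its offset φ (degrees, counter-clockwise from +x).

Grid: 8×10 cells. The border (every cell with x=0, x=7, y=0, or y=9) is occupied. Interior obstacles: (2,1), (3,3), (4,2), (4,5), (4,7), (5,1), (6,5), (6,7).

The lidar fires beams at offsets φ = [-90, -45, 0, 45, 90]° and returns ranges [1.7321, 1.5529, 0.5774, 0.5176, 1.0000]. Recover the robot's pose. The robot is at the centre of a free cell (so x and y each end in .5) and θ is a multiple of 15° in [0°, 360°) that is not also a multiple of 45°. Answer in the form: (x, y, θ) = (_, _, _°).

The pose lattice has 40·16 = 640 candidates. Test each by forward raycasting.
  (6.5, 2.5, 120°): beam 1 = 0.5774 ≠ 1.7321 ✗
  (2.5, 4.5, 30°): beam 1 = 1.0000 ≠ 1.7321 ✗
  (6.5, 3.5, 60°): beam 1 = 0.5774 ≠ 1.7321 ✗
  (3.5, 6.5, 30°): beam 1 = 1.0000 ≠ 1.7321 ✗
  …
  (1.5, 7.5, 150°): r_1=1.7321, r_2=1.5529, r_3=0.5774, r_4=0.5176, r_5=1.0000 — all match ✓
Only this pose fits every beam.

(x, y, θ) = (1.5, 7.5, 150°)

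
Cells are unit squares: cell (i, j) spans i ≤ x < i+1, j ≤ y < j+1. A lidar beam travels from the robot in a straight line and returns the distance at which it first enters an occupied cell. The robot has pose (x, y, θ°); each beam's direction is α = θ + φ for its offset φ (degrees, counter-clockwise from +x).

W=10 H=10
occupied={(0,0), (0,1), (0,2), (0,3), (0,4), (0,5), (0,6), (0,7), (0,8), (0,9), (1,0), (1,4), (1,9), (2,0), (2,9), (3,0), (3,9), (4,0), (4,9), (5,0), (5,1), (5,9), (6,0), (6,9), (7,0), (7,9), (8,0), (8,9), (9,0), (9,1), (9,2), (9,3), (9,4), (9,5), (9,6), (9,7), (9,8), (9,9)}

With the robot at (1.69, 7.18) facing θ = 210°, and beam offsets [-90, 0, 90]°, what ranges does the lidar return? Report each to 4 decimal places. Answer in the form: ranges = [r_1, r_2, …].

ranges = [1.3800, 0.7967, 6.6200]

beam 1: φ=-90°, α=120°
  cosα=-0.5000 sinα=0.8660 | (1,7) | tMaxX 1.3800 tMaxY 0.9469 | tΔX 2.0000 tΔY 1.1547
    t=0.9469 [y] (1,8)
    t=1.3800 [x] (0,8) — stop
  → r_1 = 1.3800
beam 2: φ=0°, α=210°
  cosα=-0.8660 sinα=-0.5000 | (1,7) | tMaxX 0.7967 tMaxY 0.3600 | tΔX 1.1547 tΔY 2.0000
    t=0.3600 [y] (1,6)
    t=0.7967 [x] (0,6) — stop
  → r_2 = 0.7967
beam 3: φ=90°, α=300°
  cosα=0.5000 sinα=-0.8660 | (1,7) | tMaxX 0.6200 tMaxY 0.2078 | tΔX 2.0000 tΔY 1.1547
    t=0.2078 [y] (1,6)
    t=0.6200 [x] (2,6)
    t=1.3625 [y] (2,5)
    t=2.5172 [y] (2,4)
    t=2.6200 [x] (3,4)
    t=3.6719 [y] (3,3)
    t=4.6200 [x] (4,3)
    t=4.8266 [y] (4,2)
    t=5.9813 [y] (4,1)
    t=6.6200 [x] (5,1) — stop
  → r_3 = 6.6200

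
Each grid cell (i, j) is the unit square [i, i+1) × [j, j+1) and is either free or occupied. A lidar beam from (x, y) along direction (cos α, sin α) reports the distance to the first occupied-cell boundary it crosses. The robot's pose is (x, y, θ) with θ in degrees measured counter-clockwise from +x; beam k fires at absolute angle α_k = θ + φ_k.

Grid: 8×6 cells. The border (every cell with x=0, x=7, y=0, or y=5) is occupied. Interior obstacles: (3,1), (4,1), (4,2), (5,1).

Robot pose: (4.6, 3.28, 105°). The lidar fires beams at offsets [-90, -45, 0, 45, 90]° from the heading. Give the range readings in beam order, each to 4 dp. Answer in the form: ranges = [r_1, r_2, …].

ranges = [2.4847, 1.9861, 1.7807, 3.4400, 3.7270]

beam 1: φ=-90°, α=15°
  dir = (cos 15°, sin 15°) = (0.9659, 0.2588); from cell (4,3)
  next x-line at t=0.4141, next y-line at t=2.7819; Δt_x=1.0353, Δt_y=3.8637
    x: enter (5,3) at t=0.4141
    x: enter (6,3) at t=1.4494
    x: enter (7,3) at t=2.4847 ← occupied
  → r_1 = 2.4847
beam 2: φ=-45°, α=60°
  dir = (cos 60°, sin 60°) = (0.5000, 0.8660); from cell (4,3)
  next x-line at t=0.8000, next y-line at t=0.8314; Δt_x=2.0000, Δt_y=1.1547
    x: enter (5,3) at t=0.8000
    y: enter (5,4) at t=0.8314
    y: enter (5,5) at t=1.9861 ← occupied
  → r_2 = 1.9861
beam 3: φ=0°, α=105°
  dir = (cos 105°, sin 105°) = (-0.2588, 0.9659); from cell (4,3)
  next x-line at t=2.3182, next y-line at t=0.7454; Δt_x=3.8637, Δt_y=1.0353
    y: enter (4,4) at t=0.7454
    y: enter (4,5) at t=1.7807 ← occupied
  → r_3 = 1.7807
beam 4: φ=45°, α=150°
  dir = (cos 150°, sin 150°) = (-0.8660, 0.5000); from cell (4,3)
  next x-line at t=0.6928, next y-line at t=1.4400; Δt_x=1.1547, Δt_y=2.0000
    x: enter (3,3) at t=0.6928
    y: enter (3,4) at t=1.4400
    x: enter (2,4) at t=1.8475
    x: enter (1,4) at t=3.0022
    y: enter (1,5) at t=3.4400 ← occupied
  → r_4 = 3.4400
beam 5: φ=90°, α=195°
  dir = (cos 195°, sin 195°) = (-0.9659, -0.2588); from cell (4,3)
  next x-line at t=0.6212, next y-line at t=1.0818; Δt_x=1.0353, Δt_y=3.8637
    x: enter (3,3) at t=0.6212
    y: enter (3,2) at t=1.0818
    x: enter (2,2) at t=1.6564
    x: enter (1,2) at t=2.6917
    x: enter (0,2) at t=3.7270 ← occupied
  → r_5 = 3.7270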